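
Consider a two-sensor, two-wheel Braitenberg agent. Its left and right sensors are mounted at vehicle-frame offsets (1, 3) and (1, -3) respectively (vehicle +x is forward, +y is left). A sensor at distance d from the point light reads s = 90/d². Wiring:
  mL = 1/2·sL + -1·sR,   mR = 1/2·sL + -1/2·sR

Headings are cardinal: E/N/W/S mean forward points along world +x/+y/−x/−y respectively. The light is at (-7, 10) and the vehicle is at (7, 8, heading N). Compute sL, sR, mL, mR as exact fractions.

left sensor world pos  = (4, 9); dL² = 122
right sensor world pos = (10, 9); dR² = 290
sL = 90/122 = 45/61
sR = 90/290 = 9/29
mL = 1/2·sL + -1·sR = 207/3538
mR = 1/2·sL + -1/2·sR = 378/1769

45/61 9/29 207/3538 378/1769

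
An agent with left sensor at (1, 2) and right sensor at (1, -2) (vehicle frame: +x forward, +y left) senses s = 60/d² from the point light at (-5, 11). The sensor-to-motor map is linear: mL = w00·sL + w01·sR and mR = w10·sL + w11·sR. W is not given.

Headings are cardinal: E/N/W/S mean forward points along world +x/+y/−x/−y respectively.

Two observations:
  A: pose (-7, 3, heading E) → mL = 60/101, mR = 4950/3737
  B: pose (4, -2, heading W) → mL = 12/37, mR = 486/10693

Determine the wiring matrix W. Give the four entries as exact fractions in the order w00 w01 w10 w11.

obs A: pose=(-7,3,E) → sL=60/37, sR=60/101, mL=60/101, mR=4950/3737
obs B: pose=(4,-2,W) → sL=60/289, sR=12/37, mL=12/37, mR=486/10693
sensor matrix S = [[60/37, 60/101], [60/289, 12/37]]; det S = 16087680/39959741
solve [mL_A; mL_B] = S·[w00; w01] and [mR_A; mR_B] = S·[w10; w11]:
  w00 = 0, w01 = 1, w10 = 1, w11 = -1/2

0 1 1 -1/2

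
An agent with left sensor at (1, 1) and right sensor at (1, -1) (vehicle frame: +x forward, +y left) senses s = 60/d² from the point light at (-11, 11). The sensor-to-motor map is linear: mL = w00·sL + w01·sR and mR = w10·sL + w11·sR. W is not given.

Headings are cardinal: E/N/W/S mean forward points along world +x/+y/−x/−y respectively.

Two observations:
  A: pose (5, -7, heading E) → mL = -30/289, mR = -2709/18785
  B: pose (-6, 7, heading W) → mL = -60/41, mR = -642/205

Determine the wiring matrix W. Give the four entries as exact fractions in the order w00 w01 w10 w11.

obs A: pose=(5,-7,E) → sL=30/289, sR=6/65, mL=-30/289, mR=-2709/18785
obs B: pose=(-6,7,W) → sL=60/41, sR=12/5, mL=-60/41, mR=-642/205
sensor matrix S = [[30/289, 6/65], [60/41, 12/5]]; det S = 17568/154037
solve [mL_A; mL_B] = S·[w00; w01] and [mR_A; mR_B] = S·[w10; w11]:
  w00 = -1, w01 = 0, w10 = -1/2, w11 = -1

-1 0 -1/2 -1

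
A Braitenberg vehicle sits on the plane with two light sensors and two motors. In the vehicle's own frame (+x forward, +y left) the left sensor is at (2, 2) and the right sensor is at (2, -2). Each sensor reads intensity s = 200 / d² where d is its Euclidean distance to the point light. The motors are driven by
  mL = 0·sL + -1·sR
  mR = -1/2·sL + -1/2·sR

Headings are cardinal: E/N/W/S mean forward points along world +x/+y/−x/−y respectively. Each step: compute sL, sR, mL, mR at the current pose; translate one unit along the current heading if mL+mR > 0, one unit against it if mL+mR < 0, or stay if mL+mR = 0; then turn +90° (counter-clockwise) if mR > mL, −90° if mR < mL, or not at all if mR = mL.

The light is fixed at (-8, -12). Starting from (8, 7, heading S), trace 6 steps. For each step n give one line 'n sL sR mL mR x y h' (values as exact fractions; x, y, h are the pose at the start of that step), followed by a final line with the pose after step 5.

0 200/613 40/97 -40/97 -21960/59461 8 7 S
1 25/101 25/81 -25/81 -2275/8181 8 8 E
2 200/653 200/773 -200/773 -142600/504769 7 8 N
3 20/73 100/289 -100/289 -6540/21097 7 7 E
4 40/117 200/697 -200/697 -25640/81549 6 7 N
5 25/82 25/64 -25/64 -1825/5248 6 6 E
final 5 6 N

n=0: pose=(8,7,S); sL=200/613, sR=40/97; mL=-40/97, mR=-21960/59461; mL+mR=-46480/59461 → advance -1; mR−mL=2560/59461 → turn +1·90°
n=1: pose=(8,8,E); sL=25/101, sR=25/81; mL=-25/81, mR=-2275/8181; mL+mR=-1600/2727 → advance -1; mR−mL=250/8181 → turn +1·90°
n=2: pose=(7,8,N); sL=200/653, sR=200/773; mL=-200/773, mR=-142600/504769; mL+mR=-273200/504769 → advance -1; mR−mL=-12000/504769 → turn -1·90°
n=3: pose=(7,7,E); sL=20/73, sR=100/289; mL=-100/289, mR=-6540/21097; mL+mR=-13840/21097 → advance -1; mR−mL=760/21097 → turn +1·90°
n=4: pose=(6,7,N); sL=40/117, sR=200/697; mL=-200/697, mR=-25640/81549; mL+mR=-49040/81549 → advance -1; mR−mL=-2240/81549 → turn -1·90°
n=5: pose=(6,6,E); sL=25/82, sR=25/64; mL=-25/64, mR=-1825/5248; mL+mR=-3875/5248 → advance -1; mR−mL=225/5248 → turn +1·90°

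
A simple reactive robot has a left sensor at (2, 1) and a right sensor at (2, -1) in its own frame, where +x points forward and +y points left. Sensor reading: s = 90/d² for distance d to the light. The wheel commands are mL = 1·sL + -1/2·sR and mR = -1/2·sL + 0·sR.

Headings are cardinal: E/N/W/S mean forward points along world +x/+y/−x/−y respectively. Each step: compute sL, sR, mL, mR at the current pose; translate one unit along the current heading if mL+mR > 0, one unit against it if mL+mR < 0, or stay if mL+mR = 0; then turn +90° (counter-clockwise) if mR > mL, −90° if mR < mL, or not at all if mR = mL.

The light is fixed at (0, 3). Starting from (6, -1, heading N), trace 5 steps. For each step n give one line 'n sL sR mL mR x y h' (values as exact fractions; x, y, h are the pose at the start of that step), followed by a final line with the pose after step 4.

0 90/29 90/53 3465/1537 -45/29 6 -1 N
1 45/34 9/8 207/272 -45/68 6 0 E
2 90/89 90/61 1485/5429 -45/89 7 0 S
3 45/17 45/13 405/442 -45/34 7 1 W
4 90/49 10/9 565/441 -45/49 8 1 N
final 8 2 E

n=0: pose=(6,-1,N); sL=90/29, sR=90/53; mL=3465/1537, mR=-45/29; mL+mR=1080/1537 → advance +1; mR−mL=-5850/1537 → turn -1·90°
n=1: pose=(6,0,E); sL=45/34, sR=9/8; mL=207/272, mR=-45/68; mL+mR=27/272 → advance +1; mR−mL=-387/272 → turn -1·90°
n=2: pose=(7,0,S); sL=90/89, sR=90/61; mL=1485/5429, mR=-45/89; mL+mR=-1260/5429 → advance -1; mR−mL=-4230/5429 → turn -1·90°
n=3: pose=(7,1,W); sL=45/17, sR=45/13; mL=405/442, mR=-45/34; mL+mR=-90/221 → advance -1; mR−mL=-495/221 → turn -1·90°
n=4: pose=(8,1,N); sL=90/49, sR=10/9; mL=565/441, mR=-45/49; mL+mR=160/441 → advance +1; mR−mL=-970/441 → turn -1·90°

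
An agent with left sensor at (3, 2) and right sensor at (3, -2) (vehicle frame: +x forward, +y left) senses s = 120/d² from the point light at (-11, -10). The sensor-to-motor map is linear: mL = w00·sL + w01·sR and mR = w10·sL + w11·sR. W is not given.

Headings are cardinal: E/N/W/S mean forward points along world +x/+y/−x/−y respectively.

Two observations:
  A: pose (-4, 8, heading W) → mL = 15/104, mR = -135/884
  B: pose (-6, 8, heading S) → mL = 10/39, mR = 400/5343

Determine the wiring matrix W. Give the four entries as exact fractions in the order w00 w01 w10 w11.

0 1/2 -1 1

obs A: pose=(-4,8,W) → sL=15/34, sR=15/52, mL=15/104, mR=-135/884
obs B: pose=(-6,8,S) → sL=60/137, sR=20/39, mL=10/39, mR=400/5343
sensor matrix S = [[15/34, 15/52], [60/137, 20/39]]; det S = 3025/30277
solve [mL_A; mL_B] = S·[w00; w01] and [mR_A; mR_B] = S·[w10; w11]:
  w00 = 0, w01 = 1/2, w10 = -1, w11 = 1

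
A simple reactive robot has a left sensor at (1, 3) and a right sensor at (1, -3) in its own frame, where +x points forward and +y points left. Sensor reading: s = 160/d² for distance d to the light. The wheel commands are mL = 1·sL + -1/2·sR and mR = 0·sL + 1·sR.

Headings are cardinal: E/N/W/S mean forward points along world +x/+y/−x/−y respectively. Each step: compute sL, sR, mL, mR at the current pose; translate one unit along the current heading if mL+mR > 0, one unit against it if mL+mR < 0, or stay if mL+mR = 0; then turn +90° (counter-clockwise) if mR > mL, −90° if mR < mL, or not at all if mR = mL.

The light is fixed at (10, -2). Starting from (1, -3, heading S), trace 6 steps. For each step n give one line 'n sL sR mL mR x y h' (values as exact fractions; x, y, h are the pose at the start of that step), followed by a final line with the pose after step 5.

0 4 40/37 128/37 40/37 1 -3 S
1 32/25 160/101 1232/2525 160/101 1 -4 W
2 80/29 80/89 5960/2581 80/89 0 -4 S
3 160/157 160/121 6800/18997 160/121 0 -5 W
4 2 40/53 86/53 40/53 -1 -5 S
5 160/193 32/29 1552/5597 32/29 -1 -6 W
final -2 -6 S

n=0: pose=(1,-3,S); sL=4, sR=40/37; mL=128/37, mR=40/37; mL+mR=168/37 → advance +1; mR−mL=-88/37 → turn -1·90°
n=1: pose=(1,-4,W); sL=32/25, sR=160/101; mL=1232/2525, mR=160/101; mL+mR=5232/2525 → advance +1; mR−mL=2768/2525 → turn +1·90°
n=2: pose=(0,-4,S); sL=80/29, sR=80/89; mL=5960/2581, mR=80/89; mL+mR=8280/2581 → advance +1; mR−mL=-3640/2581 → turn -1·90°
n=3: pose=(0,-5,W); sL=160/157, sR=160/121; mL=6800/18997, mR=160/121; mL+mR=31920/18997 → advance +1; mR−mL=18320/18997 → turn +1·90°
n=4: pose=(-1,-5,S); sL=2, sR=40/53; mL=86/53, mR=40/53; mL+mR=126/53 → advance +1; mR−mL=-46/53 → turn -1·90°
n=5: pose=(-1,-6,W); sL=160/193, sR=32/29; mL=1552/5597, mR=32/29; mL+mR=7728/5597 → advance +1; mR−mL=4624/5597 → turn +1·90°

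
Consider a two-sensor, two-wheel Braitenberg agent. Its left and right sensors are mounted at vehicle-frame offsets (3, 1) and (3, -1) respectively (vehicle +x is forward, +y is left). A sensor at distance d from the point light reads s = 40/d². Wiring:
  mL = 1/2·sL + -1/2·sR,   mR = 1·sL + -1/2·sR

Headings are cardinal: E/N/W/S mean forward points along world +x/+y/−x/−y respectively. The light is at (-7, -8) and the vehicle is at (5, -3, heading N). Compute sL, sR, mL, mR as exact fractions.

8/37 40/233 192/8621 1124/8621

left sensor world pos  = (4, 0); dL² = 185
right sensor world pos = (6, 0); dR² = 233
sL = 40/185 = 8/37
sR = 40/233 = 40/233
mL = 1/2·sL + -1/2·sR = 192/8621
mR = 1·sL + -1/2·sR = 1124/8621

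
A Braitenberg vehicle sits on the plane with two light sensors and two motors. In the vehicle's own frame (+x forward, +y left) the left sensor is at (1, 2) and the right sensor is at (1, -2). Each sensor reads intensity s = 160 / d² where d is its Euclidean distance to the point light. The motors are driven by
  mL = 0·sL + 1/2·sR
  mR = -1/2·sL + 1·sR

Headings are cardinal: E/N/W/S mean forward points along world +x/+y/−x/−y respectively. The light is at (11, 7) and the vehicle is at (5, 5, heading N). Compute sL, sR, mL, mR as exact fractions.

left sensor world pos  = (3, 6); dL² = 65
right sensor world pos = (7, 6); dR² = 17
sL = 160/65 = 32/13
sR = 160/17 = 160/17
mL = 0·sL + 1/2·sR = 80/17
mR = -1/2·sL + 1·sR = 1808/221

32/13 160/17 80/17 1808/221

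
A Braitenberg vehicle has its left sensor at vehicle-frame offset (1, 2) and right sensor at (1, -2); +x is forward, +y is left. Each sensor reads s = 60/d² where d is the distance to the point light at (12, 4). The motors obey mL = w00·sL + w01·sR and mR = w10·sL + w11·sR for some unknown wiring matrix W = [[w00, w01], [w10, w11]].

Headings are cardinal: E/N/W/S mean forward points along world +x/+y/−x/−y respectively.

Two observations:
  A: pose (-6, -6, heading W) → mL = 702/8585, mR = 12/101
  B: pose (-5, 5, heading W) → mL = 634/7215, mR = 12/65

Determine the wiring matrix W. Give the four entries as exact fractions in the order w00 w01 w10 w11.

-1/2 1 1 0

obs A: pose=(-6,-6,W) → sL=12/101, sR=12/85, mL=702/8585, mR=12/101
obs B: pose=(-5,5,W) → sL=12/65, sR=20/111, mL=634/7215, mR=12/65
sensor matrix S = [[12/101, 12/85], [12/65, 20/111]]; det S = -96128/20646925
solve [mL_A; mL_B] = S·[w00; w01] and [mR_A; mR_B] = S·[w10; w11]:
  w00 = -1/2, w01 = 1, w10 = 1, w11 = 0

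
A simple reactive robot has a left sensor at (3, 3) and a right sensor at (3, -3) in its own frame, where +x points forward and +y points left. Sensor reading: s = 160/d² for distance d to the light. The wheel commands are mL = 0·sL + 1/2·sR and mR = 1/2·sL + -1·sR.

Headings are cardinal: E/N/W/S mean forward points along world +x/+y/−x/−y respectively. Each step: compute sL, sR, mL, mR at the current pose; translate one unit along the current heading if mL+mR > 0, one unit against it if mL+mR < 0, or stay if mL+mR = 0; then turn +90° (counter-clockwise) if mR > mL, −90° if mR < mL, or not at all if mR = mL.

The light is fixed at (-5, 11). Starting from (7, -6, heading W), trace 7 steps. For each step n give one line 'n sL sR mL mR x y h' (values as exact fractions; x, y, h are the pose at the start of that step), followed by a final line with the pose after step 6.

n=0: pose=(7,-6,W); sL=160/481, sR=160/277; mL=80/277, mR=-54800/133237; mL+mR=-16320/133237 → advance -1; mR−mL=-93280/133237 → turn -1·90°
n=1: pose=(8,-6,N); sL=20/37, sR=40/113; mL=20/113, mR=-350/4181; mL+mR=390/4181 → advance +1; mR−mL=-1090/4181 → turn -1·90°
n=2: pose=(8,-5,E); sL=32/85, sR=160/617; mL=80/617, mR=-3728/52445; mL+mR=3072/52445 → advance +1; mR−mL=-10528/52445 → turn -1·90°
n=3: pose=(9,-5,S); sL=16/65, sR=80/241; mL=40/241, mR=-3272/15665; mL+mR=-672/15665 → advance -1; mR−mL=-5872/15665 → turn -1·90°
n=4: pose=(9,-4,W); sL=32/89, sR=32/53; mL=16/53, mR=-2000/4717; mL+mR=-576/4717 → advance -1; mR−mL=-3424/4717 → turn -1·90°
n=5: pose=(10,-4,N); sL=5/9, sR=40/117; mL=20/117, mR=-5/78; mL+mR=25/234 → advance +1; mR−mL=-55/234 → turn -1·90°
n=6: pose=(10,-3,E); sL=32/89, sR=160/613; mL=80/613, mR=-4432/54557; mL+mR=2688/54557 → advance +1; mR−mL=-11552/54557 → turn -1·90°

0 160/481 160/277 80/277 -54800/133237 7 -6 W
1 20/37 40/113 20/113 -350/4181 8 -6 N
2 32/85 160/617 80/617 -3728/52445 8 -5 E
3 16/65 80/241 40/241 -3272/15665 9 -5 S
4 32/89 32/53 16/53 -2000/4717 9 -4 W
5 5/9 40/117 20/117 -5/78 10 -4 N
6 32/89 160/613 80/613 -4432/54557 10 -3 E
final 11 -3 S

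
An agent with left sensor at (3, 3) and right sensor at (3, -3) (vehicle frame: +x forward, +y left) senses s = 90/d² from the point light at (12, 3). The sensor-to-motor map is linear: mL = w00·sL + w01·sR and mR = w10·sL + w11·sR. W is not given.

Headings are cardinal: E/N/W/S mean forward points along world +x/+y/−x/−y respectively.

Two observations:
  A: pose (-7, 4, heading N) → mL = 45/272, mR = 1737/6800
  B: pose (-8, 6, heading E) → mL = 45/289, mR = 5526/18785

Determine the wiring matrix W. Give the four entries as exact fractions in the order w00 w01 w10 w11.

0 1/2 1/2 1/2

obs A: pose=(-7,4,N) → sL=9/50, sR=45/136, mL=45/272, mR=1737/6800
obs B: pose=(-8,6,E) → sL=18/65, sR=90/289, mL=45/289, mR=5526/18785
sensor matrix S = [[9/50, 45/136], [18/65, 90/289]]; det S = -2673/75140
solve [mL_A; mL_B] = S·[w00; w01] and [mR_A; mR_B] = S·[w10; w11]:
  w00 = 0, w01 = 1/2, w10 = 1/2, w11 = 1/2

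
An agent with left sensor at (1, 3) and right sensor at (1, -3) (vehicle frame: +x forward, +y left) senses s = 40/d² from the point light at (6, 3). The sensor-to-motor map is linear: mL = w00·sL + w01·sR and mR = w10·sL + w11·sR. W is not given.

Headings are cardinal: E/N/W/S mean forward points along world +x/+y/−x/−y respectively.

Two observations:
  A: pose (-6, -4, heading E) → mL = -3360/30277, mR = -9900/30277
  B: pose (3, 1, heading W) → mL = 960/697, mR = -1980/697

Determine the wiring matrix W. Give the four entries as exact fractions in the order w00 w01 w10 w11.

-1 1 -1/2 -1

obs A: pose=(-6,-4,E) → sL=40/137, sR=40/221, mL=-3360/30277, mR=-9900/30277
obs B: pose=(3,1,W) → sL=40/41, sR=40/17, mL=960/697, mR=-1980/697
sensor matrix S = [[40/137, 40/221], [40/41, 40/17]]; det S = 633600/1241357
solve [mL_A; mL_B] = S·[w00; w01] and [mR_A; mR_B] = S·[w10; w11]:
  w00 = -1, w01 = 1, w10 = -1/2, w11 = -1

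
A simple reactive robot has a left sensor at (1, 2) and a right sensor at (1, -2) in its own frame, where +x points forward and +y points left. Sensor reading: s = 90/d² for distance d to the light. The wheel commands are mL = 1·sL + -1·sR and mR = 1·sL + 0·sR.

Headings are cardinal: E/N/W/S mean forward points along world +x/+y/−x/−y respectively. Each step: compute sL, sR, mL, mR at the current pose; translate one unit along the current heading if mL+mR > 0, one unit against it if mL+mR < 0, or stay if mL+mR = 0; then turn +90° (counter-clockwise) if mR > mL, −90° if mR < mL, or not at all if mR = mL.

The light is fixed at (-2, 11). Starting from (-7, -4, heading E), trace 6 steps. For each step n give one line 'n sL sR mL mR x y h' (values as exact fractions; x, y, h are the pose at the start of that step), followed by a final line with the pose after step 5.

n=0: pose=(-7,-4,E); sL=18/37, sR=18/61; mL=432/2257, mR=18/37; mL+mR=1530/2257 → advance +1; mR−mL=18/61 → turn +1·90°
n=1: pose=(-6,-4,N); sL=45/116, sR=9/20; mL=-9/145, mR=45/116; mL+mR=189/580 → advance +1; mR−mL=9/20 → turn +1·90°
n=2: pose=(-6,-3,W); sL=90/281, sR=90/169; mL=-10080/47489, mR=90/281; mL+mR=5130/47489 → advance +1; mR−mL=90/169 → turn +1·90°
n=3: pose=(-7,-3,S); sL=5/13, sR=45/137; mL=100/1781, mR=5/13; mL+mR=785/1781 → advance +1; mR−mL=45/137 → turn +1·90°
n=4: pose=(-7,-4,E); sL=18/37, sR=18/61; mL=432/2257, mR=18/37; mL+mR=1530/2257 → advance +1; mR−mL=18/61 → turn +1·90°
n=5: pose=(-6,-4,N); sL=45/116, sR=9/20; mL=-9/145, mR=45/116; mL+mR=189/580 → advance +1; mR−mL=9/20 → turn +1·90°

0 18/37 18/61 432/2257 18/37 -7 -4 E
1 45/116 9/20 -9/145 45/116 -6 -4 N
2 90/281 90/169 -10080/47489 90/281 -6 -3 W
3 5/13 45/137 100/1781 5/13 -7 -3 S
4 18/37 18/61 432/2257 18/37 -7 -4 E
5 45/116 9/20 -9/145 45/116 -6 -4 N
final -6 -3 W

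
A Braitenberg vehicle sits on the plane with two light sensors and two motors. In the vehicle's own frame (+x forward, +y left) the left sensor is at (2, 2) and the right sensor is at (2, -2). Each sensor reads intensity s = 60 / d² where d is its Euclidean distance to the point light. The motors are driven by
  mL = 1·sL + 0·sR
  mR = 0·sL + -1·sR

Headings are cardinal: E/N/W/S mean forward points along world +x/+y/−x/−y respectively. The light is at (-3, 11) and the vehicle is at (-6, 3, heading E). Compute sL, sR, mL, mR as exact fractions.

60/37 60/101 60/37 -60/101

left sensor world pos  = (-4, 5); dL² = 37
right sensor world pos = (-4, 1); dR² = 101
sL = 60/37 = 60/37
sR = 60/101 = 60/101
mL = 1·sL + 0·sR = 60/37
mR = 0·sL + -1·sR = -60/101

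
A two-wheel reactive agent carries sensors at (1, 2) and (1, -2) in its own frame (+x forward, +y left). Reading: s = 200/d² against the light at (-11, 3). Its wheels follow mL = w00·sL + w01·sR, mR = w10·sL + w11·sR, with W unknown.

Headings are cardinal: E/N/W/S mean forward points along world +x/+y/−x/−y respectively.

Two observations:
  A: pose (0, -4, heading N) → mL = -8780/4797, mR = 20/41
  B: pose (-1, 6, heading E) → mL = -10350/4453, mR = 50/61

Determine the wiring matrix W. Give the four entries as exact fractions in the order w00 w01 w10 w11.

obs A: pose=(0,-4,N) → sL=200/117, sR=40/41, mL=-8780/4797, mR=20/41
obs B: pose=(-1,6,E) → sL=100/73, sR=100/61, mL=-10350/4453, mR=50/61
sensor matrix S = [[200/117, 40/41], [100/73, 100/61]]; det S = 31312000/21361041
solve [mL_A; mL_B] = S·[w00; w01] and [mR_A; mR_B] = S·[w10; w11]:
  w00 = -1/2, w01 = -1, w10 = 0, w11 = 1/2

-1/2 -1 0 1/2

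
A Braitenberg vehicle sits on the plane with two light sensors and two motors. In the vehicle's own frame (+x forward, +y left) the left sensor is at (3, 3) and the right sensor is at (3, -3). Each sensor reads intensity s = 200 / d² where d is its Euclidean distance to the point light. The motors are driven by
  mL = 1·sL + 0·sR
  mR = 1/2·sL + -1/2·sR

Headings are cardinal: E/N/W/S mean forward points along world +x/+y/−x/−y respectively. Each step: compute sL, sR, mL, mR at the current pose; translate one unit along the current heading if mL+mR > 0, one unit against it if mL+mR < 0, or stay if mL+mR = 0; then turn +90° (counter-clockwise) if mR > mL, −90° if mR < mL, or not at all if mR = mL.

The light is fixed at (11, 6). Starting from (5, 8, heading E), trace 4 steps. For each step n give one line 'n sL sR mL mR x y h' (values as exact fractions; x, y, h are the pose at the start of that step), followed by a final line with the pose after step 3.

n=0: pose=(5,8,E); sL=100/17, sR=20; mL=100/17, mR=-120/17; mL+mR=-20/17 → advance -1; mR−mL=-220/17 → turn -1·90°
n=1: pose=(4,8,S); sL=200/17, sR=200/101; mL=200/17, mR=8400/1717; mL+mR=28600/1717 → advance +1; mR−mL=-11800/1717 → turn -1·90°
n=2: pose=(4,7,W); sL=25/13, sR=50/29; mL=25/13, mR=75/754; mL+mR=1525/754 → advance +1; mR−mL=-1375/754 → turn -1·90°
n=3: pose=(3,7,N); sL=200/137, sR=200/41; mL=200/137, mR=-9600/5617; mL+mR=-1400/5617 → advance -1; mR−mL=-17800/5617 → turn -1·90°

0 100/17 20 100/17 -120/17 5 8 E
1 200/17 200/101 200/17 8400/1717 4 8 S
2 25/13 50/29 25/13 75/754 4 7 W
3 200/137 200/41 200/137 -9600/5617 3 7 N
final 3 6 E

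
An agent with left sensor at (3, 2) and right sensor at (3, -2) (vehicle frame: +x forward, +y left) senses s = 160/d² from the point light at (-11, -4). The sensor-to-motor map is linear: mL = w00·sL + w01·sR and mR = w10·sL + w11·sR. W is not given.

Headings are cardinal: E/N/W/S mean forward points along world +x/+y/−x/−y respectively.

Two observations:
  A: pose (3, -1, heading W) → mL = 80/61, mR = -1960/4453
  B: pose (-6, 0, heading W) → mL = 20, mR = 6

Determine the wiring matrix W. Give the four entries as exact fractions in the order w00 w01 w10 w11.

1 0 1/2 -1

obs A: pose=(3,-1,W) → sL=80/61, sR=80/73, mL=80/61, mR=-1960/4453
obs B: pose=(-6,0,W) → sL=20, sR=4, mL=20, mR=6
sensor matrix S = [[80/61, 80/73], [20, 4]]; det S = -74240/4453
solve [mL_A; mL_B] = S·[w00; w01] and [mR_A; mR_B] = S·[w10; w11]:
  w00 = 1, w01 = 0, w10 = 1/2, w11 = -1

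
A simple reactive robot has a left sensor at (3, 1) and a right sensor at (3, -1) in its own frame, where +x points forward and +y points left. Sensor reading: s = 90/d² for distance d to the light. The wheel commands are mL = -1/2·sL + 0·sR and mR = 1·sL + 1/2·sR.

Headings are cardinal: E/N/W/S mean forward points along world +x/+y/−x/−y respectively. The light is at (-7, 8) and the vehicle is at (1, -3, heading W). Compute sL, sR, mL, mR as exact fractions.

90/169 18/25 -45/169 3771/4225

left sensor world pos  = (-2, -4); dL² = 169
right sensor world pos = (-2, -2); dR² = 125
sL = 90/169 = 90/169
sR = 90/125 = 18/25
mL = -1/2·sL + 0·sR = -45/169
mR = 1·sL + 1/2·sR = 3771/4225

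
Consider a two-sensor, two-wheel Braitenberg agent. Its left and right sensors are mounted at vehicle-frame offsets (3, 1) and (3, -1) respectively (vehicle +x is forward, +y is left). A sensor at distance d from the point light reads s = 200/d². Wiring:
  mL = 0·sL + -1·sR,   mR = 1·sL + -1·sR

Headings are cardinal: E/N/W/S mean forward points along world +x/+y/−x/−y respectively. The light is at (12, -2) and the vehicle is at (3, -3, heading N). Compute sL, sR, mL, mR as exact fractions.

left sensor world pos  = (2, 0); dL² = 104
right sensor world pos = (4, 0); dR² = 68
sL = 200/104 = 25/13
sR = 200/68 = 50/17
mL = 0·sL + -1·sR = -50/17
mR = 1·sL + -1·sR = -225/221

25/13 50/17 -50/17 -225/221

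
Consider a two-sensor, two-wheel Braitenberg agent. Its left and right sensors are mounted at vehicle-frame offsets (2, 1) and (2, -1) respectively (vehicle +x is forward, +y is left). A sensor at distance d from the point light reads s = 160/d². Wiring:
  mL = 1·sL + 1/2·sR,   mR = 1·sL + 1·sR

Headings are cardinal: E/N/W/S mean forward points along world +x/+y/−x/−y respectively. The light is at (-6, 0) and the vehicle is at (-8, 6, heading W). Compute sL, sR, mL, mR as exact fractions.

160/41 32/13 2736/533 3392/533

left sensor world pos  = (-10, 5); dL² = 41
right sensor world pos = (-10, 7); dR² = 65
sL = 160/41 = 160/41
sR = 160/65 = 32/13
mL = 1·sL + 1/2·sR = 2736/533
mR = 1·sL + 1·sR = 3392/533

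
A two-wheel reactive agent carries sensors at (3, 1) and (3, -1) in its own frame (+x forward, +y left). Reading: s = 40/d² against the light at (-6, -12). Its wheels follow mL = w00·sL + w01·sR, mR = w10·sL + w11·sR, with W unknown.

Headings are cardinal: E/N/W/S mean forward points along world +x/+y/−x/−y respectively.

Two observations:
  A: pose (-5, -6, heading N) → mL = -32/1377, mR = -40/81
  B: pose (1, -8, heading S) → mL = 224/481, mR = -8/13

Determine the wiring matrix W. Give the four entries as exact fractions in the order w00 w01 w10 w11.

-1 1 -1 0

obs A: pose=(-5,-6,N) → sL=40/81, sR=8/17, mL=-32/1377, mR=-40/81
obs B: pose=(1,-8,S) → sL=8/13, sR=40/37, mL=224/481, mR=-8/13
sensor matrix S = [[40/81, 8/17], [8/13, 40/37]]; det S = 161792/662337
solve [mL_A; mL_B] = S·[w00; w01] and [mR_A; mR_B] = S·[w10; w11]:
  w00 = -1, w01 = 1, w10 = -1, w11 = 0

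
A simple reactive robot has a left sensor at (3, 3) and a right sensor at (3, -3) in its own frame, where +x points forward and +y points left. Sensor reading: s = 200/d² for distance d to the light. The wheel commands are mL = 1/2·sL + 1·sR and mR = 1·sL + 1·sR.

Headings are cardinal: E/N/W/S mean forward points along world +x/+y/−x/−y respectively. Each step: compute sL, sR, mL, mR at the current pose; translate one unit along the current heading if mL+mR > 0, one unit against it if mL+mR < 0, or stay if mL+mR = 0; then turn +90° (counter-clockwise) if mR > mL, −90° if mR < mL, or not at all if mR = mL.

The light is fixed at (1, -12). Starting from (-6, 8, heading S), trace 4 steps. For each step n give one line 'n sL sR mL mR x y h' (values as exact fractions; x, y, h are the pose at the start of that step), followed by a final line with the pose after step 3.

0 40/61 200/389 19980/23729 27760/23729 -6 8 S
1 2/5 25/34 159/170 193/170 -6 7 E
2 40/113 200/493 32460/55709 42320/55709 -5 7 N
3 20/37 20/61 1350/2257 1960/2257 -5 8 W
final -6 8 S

n=0: pose=(-6,8,S); sL=40/61, sR=200/389; mL=19980/23729, mR=27760/23729; mL+mR=47740/23729 → advance +1; mR−mL=20/61 → turn +1·90°
n=1: pose=(-6,7,E); sL=2/5, sR=25/34; mL=159/170, mR=193/170; mL+mR=176/85 → advance +1; mR−mL=1/5 → turn +1·90°
n=2: pose=(-5,7,N); sL=40/113, sR=200/493; mL=32460/55709, mR=42320/55709; mL+mR=74780/55709 → advance +1; mR−mL=20/113 → turn +1·90°
n=3: pose=(-5,8,W); sL=20/37, sR=20/61; mL=1350/2257, mR=1960/2257; mL+mR=3310/2257 → advance +1; mR−mL=10/37 → turn +1·90°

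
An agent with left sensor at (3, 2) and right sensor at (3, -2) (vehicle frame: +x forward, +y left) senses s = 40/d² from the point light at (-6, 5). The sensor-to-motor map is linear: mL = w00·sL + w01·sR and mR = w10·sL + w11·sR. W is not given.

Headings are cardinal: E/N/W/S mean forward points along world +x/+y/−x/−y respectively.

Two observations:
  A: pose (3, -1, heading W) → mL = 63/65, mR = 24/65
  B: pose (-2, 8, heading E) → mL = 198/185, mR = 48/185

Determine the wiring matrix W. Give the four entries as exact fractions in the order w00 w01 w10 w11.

1/2 1 -1 1

obs A: pose=(3,-1,W) → sL=2/5, sR=10/13, mL=63/65, mR=24/65
obs B: pose=(-2,8,E) → sL=20/37, sR=4/5, mL=198/185, mR=48/185
sensor matrix S = [[2/5, 10/13], [20/37, 4/5]]; det S = -1152/12025
solve [mL_A; mL_B] = S·[w00; w01] and [mR_A; mR_B] = S·[w10; w11]:
  w00 = 1/2, w01 = 1, w10 = -1, w11 = 1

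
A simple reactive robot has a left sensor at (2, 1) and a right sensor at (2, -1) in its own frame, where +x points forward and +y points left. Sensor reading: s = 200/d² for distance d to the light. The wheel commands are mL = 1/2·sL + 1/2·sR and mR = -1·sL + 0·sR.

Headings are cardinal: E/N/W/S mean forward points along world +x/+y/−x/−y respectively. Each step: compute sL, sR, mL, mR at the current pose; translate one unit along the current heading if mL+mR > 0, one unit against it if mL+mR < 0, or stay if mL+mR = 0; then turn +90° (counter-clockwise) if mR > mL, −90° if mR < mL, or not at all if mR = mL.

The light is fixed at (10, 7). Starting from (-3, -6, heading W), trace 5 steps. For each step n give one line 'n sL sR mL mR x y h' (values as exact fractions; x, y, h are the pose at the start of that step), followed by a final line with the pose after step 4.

0 200/421 200/369 79000/155349 -200/421 -3 -6 W
1 100/173 20/29 3180/5017 -100/173 -4 -6 N
2 40/53 200/313 11560/16589 -40/53 -4 -5 E
3 25/49 50/113 5275/11074 -25/49 -5 -5 S
4 200/433 200/389 82200/168437 -200/433 -5 -4 W
final -6 -4 N

n=0: pose=(-3,-6,W); sL=200/421, sR=200/369; mL=79000/155349, mR=-200/421; mL+mR=5200/155349 → advance +1; mR−mL=-152800/155349 → turn -1·90°
n=1: pose=(-4,-6,N); sL=100/173, sR=20/29; mL=3180/5017, mR=-100/173; mL+mR=280/5017 → advance +1; mR−mL=-6080/5017 → turn -1·90°
n=2: pose=(-4,-5,E); sL=40/53, sR=200/313; mL=11560/16589, mR=-40/53; mL+mR=-960/16589 → advance -1; mR−mL=-24080/16589 → turn -1·90°
n=3: pose=(-5,-5,S); sL=25/49, sR=50/113; mL=5275/11074, mR=-25/49; mL+mR=-375/11074 → advance -1; mR−mL=-10925/11074 → turn -1·90°
n=4: pose=(-5,-4,W); sL=200/433, sR=200/389; mL=82200/168437, mR=-200/433; mL+mR=4400/168437 → advance +1; mR−mL=-160000/168437 → turn -1·90°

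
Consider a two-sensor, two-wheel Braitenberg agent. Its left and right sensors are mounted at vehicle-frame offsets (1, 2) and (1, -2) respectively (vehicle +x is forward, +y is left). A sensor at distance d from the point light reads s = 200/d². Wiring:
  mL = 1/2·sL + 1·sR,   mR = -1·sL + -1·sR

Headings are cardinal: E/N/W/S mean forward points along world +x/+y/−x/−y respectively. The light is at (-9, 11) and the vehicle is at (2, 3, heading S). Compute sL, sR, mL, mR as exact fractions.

4/5 100/81 662/405 -824/405

left sensor world pos  = (4, 2); dL² = 250
right sensor world pos = (0, 2); dR² = 162
sL = 200/250 = 4/5
sR = 200/162 = 100/81
mL = 1/2·sL + 1·sR = 662/405
mR = -1·sL + -1·sR = -824/405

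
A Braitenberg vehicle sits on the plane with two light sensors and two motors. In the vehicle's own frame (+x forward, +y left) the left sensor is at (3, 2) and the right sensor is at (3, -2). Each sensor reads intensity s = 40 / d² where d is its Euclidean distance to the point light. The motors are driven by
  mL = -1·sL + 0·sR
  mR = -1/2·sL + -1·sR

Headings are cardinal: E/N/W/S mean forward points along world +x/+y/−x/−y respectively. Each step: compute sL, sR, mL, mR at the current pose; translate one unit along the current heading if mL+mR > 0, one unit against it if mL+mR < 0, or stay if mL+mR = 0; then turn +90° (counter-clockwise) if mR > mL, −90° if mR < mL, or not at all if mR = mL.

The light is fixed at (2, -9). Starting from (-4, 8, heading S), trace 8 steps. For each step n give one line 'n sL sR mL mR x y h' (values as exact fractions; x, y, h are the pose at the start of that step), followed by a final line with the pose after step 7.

n=0: pose=(-4,8,S); sL=10/53, sR=2/13; mL=-10/53, mR=-171/689; mL+mR=-301/689 → advance -1; mR−mL=-41/689 → turn -1·90°
n=1: pose=(-4,9,W); sL=40/337, sR=40/481; mL=-40/337, mR=-23100/162097; mL+mR=-42340/162097 → advance -1; mR−mL=-3860/162097 → turn -1·90°
n=2: pose=(-3,9,N); sL=4/49, sR=4/45; mL=-4/49, mR=-286/2205; mL+mR=-466/2205 → advance -1; mR−mL=-106/2205 → turn -1·90°
n=3: pose=(-3,8,E); sL=8/73, sR=40/229; mL=-8/73, mR=-3836/16717; mL+mR=-5668/16717 → advance -1; mR−mL=-2004/16717 → turn -1·90°
n=4: pose=(-4,8,S); sL=10/53, sR=2/13; mL=-10/53, mR=-171/689; mL+mR=-301/689 → advance -1; mR−mL=-41/689 → turn -1·90°
n=5: pose=(-4,9,W); sL=40/337, sR=40/481; mL=-40/337, mR=-23100/162097; mL+mR=-42340/162097 → advance -1; mR−mL=-3860/162097 → turn -1·90°
n=6: pose=(-3,9,N); sL=4/49, sR=4/45; mL=-4/49, mR=-286/2205; mL+mR=-466/2205 → advance -1; mR−mL=-106/2205 → turn -1·90°
n=7: pose=(-3,8,E); sL=8/73, sR=40/229; mL=-8/73, mR=-3836/16717; mL+mR=-5668/16717 → advance -1; mR−mL=-2004/16717 → turn -1·90°

0 10/53 2/13 -10/53 -171/689 -4 8 S
1 40/337 40/481 -40/337 -23100/162097 -4 9 W
2 4/49 4/45 -4/49 -286/2205 -3 9 N
3 8/73 40/229 -8/73 -3836/16717 -3 8 E
4 10/53 2/13 -10/53 -171/689 -4 8 S
5 40/337 40/481 -40/337 -23100/162097 -4 9 W
6 4/49 4/45 -4/49 -286/2205 -3 9 N
7 8/73 40/229 -8/73 -3836/16717 -3 8 E
final -4 8 S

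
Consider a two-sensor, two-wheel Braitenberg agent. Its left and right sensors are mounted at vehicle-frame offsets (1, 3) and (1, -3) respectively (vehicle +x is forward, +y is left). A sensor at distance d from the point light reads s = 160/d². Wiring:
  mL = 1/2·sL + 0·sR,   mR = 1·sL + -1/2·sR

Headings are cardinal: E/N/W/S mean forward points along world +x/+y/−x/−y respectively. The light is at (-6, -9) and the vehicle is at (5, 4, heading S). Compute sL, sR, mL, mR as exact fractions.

left sensor world pos  = (8, 3); dL² = 340
right sensor world pos = (2, 3); dR² = 208
sL = 160/340 = 8/17
sR = 160/208 = 10/13
mL = 1/2·sL + 0·sR = 4/17
mR = 1·sL + -1/2·sR = 19/221

8/17 10/13 4/17 19/221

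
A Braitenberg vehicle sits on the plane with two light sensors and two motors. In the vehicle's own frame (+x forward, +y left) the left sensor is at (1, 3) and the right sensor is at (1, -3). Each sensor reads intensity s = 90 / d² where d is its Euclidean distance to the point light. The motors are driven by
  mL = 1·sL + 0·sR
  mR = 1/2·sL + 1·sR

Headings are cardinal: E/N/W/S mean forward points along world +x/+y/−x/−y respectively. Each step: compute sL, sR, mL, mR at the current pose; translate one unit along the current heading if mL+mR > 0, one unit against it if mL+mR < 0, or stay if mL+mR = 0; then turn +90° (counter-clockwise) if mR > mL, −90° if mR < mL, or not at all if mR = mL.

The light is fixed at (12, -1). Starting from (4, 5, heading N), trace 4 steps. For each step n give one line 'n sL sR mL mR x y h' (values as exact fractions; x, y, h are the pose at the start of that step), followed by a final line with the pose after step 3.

n=0: pose=(4,5,N); sL=9/17, sR=45/37; mL=9/17, mR=1863/1258; mL+mR=2529/1258 → advance +1; mR−mL=1197/1258 → turn +1·90°
n=1: pose=(4,6,W); sL=90/97, sR=90/181; mL=90/97, mR=16875/17557; mL+mR=33165/17557 → advance +1; mR−mL=585/17557 → turn +1·90°
n=2: pose=(3,6,S); sL=5/4, sR=1/2; mL=5/4, mR=9/8; mL+mR=19/8 → advance +1; mR−mL=-1/8 → turn -1·90°
n=3: pose=(3,5,W); sL=90/109, sR=90/181; mL=90/109, mR=17955/19729; mL+mR=34245/19729 → advance +1; mR−mL=1665/19729 → turn +1·90°

0 9/17 45/37 9/17 1863/1258 4 5 N
1 90/97 90/181 90/97 16875/17557 4 6 W
2 5/4 1/2 5/4 9/8 3 6 S
3 90/109 90/181 90/109 17955/19729 3 5 W
final 2 5 S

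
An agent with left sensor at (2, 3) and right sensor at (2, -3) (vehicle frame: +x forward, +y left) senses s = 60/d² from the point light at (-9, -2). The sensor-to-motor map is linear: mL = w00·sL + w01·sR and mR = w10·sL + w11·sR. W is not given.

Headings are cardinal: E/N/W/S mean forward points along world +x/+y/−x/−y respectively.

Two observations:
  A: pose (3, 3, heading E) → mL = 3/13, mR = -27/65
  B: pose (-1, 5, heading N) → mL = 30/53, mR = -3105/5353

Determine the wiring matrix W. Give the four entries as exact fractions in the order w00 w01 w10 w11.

1 0 -1/2 -1

obs A: pose=(3,3,E) → sL=3/13, sR=3/10, mL=3/13, mR=-27/65
obs B: pose=(-1,5,N) → sL=30/53, sR=30/101, mL=30/53, mR=-3105/5353
sensor matrix S = [[3/13, 3/10], [30/53, 30/101]]; det S = -7047/69589
solve [mL_A; mL_B] = S·[w00; w01] and [mR_A; mR_B] = S·[w10; w11]:
  w00 = 1, w01 = 0, w10 = -1/2, w11 = -1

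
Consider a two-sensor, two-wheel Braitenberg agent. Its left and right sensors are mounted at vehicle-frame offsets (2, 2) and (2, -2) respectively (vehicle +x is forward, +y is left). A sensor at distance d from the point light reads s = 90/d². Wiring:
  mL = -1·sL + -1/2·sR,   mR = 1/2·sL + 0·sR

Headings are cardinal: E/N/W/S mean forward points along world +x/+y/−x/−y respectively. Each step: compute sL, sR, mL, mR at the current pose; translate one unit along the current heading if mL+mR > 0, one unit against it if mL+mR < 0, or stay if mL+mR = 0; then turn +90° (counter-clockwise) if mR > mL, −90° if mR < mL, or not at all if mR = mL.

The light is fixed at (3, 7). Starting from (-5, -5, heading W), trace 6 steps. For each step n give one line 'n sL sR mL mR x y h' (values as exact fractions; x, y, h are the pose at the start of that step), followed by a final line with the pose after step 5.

n=0: pose=(-5,-5,W); sL=45/148, sR=9/20; mL=-783/1480, mR=45/296; mL+mR=-279/740 → advance -1; mR−mL=126/185 → turn +1·90°
n=1: pose=(-4,-5,S); sL=90/221, sR=90/277; mL=-34875/61217, mR=45/221; mL+mR=-22410/61217 → advance -1; mR−mL=47340/61217 → turn +1·90°
n=2: pose=(-4,-4,E); sL=45/53, sR=45/97; mL=-11115/10282, mR=45/106; mL+mR=-3375/5141 → advance -1; mR−mL=7740/5141 → turn +1·90°
n=3: pose=(-5,-4,N); sL=90/181, sR=10/13; mL=-2075/2353, mR=45/181; mL+mR=-1490/2353 → advance -1; mR−mL=2660/2353 → turn +1·90°
n=4: pose=(-5,-5,W); sL=45/148, sR=9/20; mL=-783/1480, mR=45/296; mL+mR=-279/740 → advance -1; mR−mL=126/185 → turn +1·90°
n=5: pose=(-4,-5,S); sL=90/221, sR=90/277; mL=-34875/61217, mR=45/221; mL+mR=-22410/61217 → advance -1; mR−mL=47340/61217 → turn +1·90°

0 45/148 9/20 -783/1480 45/296 -5 -5 W
1 90/221 90/277 -34875/61217 45/221 -4 -5 S
2 45/53 45/97 -11115/10282 45/106 -4 -4 E
3 90/181 10/13 -2075/2353 45/181 -5 -4 N
4 45/148 9/20 -783/1480 45/296 -5 -5 W
5 90/221 90/277 -34875/61217 45/221 -4 -5 S
final -4 -4 E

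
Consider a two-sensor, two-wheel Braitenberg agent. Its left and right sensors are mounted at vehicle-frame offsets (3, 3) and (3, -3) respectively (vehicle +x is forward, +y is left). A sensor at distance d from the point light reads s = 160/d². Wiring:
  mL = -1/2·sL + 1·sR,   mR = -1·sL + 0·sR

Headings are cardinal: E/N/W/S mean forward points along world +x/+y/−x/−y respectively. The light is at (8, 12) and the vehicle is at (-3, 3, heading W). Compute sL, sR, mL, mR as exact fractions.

8/17 20/29 224/493 -8/17

left sensor world pos  = (-6, 0); dL² = 340
right sensor world pos = (-6, 6); dR² = 232
sL = 160/340 = 8/17
sR = 160/232 = 20/29
mL = -1/2·sL + 1·sR = 224/493
mR = -1·sL + 0·sR = -8/17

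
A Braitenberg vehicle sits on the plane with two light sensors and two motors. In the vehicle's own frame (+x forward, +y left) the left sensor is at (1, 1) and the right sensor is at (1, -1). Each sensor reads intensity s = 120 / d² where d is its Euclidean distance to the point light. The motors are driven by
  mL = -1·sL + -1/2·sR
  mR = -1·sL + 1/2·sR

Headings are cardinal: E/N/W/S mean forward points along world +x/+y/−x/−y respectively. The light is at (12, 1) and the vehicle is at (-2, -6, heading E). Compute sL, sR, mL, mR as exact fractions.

24/41 120/233 -8052/9553 -3132/9553

left sensor world pos  = (-1, -5); dL² = 205
right sensor world pos = (-1, -7); dR² = 233
sL = 120/205 = 24/41
sR = 120/233 = 120/233
mL = -1·sL + -1/2·sR = -8052/9553
mR = -1·sL + 1/2·sR = -3132/9553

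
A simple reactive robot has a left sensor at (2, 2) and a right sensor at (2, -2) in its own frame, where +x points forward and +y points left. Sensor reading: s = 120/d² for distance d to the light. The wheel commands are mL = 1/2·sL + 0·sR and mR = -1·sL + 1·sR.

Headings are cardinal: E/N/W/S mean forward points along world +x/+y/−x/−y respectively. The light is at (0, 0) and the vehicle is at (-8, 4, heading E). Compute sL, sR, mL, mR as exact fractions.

left sensor world pos  = (-6, 6); dL² = 72
right sensor world pos = (-6, 2); dR² = 40
sL = 120/72 = 5/3
sR = 120/40 = 3
mL = 1/2·sL + 0·sR = 5/6
mR = -1·sL + 1·sR = 4/3

5/3 3 5/6 4/3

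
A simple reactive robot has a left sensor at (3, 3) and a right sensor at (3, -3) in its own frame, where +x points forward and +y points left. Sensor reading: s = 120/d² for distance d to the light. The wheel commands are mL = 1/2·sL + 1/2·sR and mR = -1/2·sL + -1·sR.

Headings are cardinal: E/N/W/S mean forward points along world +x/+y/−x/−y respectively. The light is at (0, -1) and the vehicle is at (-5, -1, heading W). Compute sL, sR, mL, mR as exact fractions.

120/73 120/73 120/73 -180/73

left sensor world pos  = (-8, -4); dL² = 73
right sensor world pos = (-8, 2); dR² = 73
sL = 120/73 = 120/73
sR = 120/73 = 120/73
mL = 1/2·sL + 1/2·sR = 120/73
mR = -1/2·sL + -1·sR = -180/73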